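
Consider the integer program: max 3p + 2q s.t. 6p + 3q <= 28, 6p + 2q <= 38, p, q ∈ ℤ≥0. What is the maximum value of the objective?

18

Relaxing integrality, the LP optimum is 18.67 at (p,q) = (0, 9.33), which is not an integer point.
(p,q)=(0,9): 6·0+3·9=27≤28, 6·0+2·9=18≤38, objective 18.
(p,q)=(0,8): 6·0+3·8=24≤28, 6·0+2·8=16≤38, objective 16.
Maximum is 18 at (p,q)=(0,9).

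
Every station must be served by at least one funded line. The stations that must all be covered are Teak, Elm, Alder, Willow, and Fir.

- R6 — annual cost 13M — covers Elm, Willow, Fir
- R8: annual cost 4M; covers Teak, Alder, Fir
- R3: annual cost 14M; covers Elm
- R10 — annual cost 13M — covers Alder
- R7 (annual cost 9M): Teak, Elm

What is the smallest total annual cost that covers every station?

Choose R6 and R8: together they cover Teak, Elm, Alder, Willow, Fir — every station.
Total annual cost: 13 + 4 = 17.
No cover costs less than 17.

17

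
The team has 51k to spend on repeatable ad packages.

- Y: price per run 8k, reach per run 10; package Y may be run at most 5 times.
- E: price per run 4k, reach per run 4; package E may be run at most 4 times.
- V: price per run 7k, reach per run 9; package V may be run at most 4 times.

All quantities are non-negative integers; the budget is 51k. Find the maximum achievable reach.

V has the best ratio (9/7); taking only V gives at most 4×9 = 36 (stopped by the supply cap of 4).
Mixing does better — 5×Y, 1×E, and 1×V: price 51 ≤ 51, reach 5·10 + 1·4 + 1·9 = 63.

63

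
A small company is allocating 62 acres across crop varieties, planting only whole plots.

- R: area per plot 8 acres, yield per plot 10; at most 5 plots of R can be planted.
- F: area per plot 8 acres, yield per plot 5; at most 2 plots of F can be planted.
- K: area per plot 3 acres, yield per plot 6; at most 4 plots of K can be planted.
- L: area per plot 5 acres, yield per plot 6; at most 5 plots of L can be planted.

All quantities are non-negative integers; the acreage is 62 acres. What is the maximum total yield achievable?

86

This is a bounded integer knapsack.
Take 5×R, 4×K, and 2×L: area 62 ≤ 62, yield 5·10 + 4·6 + 2·6 = 86.
K has the best ratio (6/3) and is taken to its limit of 4; remaining capacity is filled optimally with the others.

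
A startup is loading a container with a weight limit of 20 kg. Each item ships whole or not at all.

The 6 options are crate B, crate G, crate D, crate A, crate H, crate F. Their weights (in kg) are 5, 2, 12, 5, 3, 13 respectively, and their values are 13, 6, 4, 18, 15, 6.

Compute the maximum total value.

This is an integer program with binary decision variables.
Take crate B, crate G, crate A, and crate H: weight 5 + 2 + 5 + 3 = 15 ≤ 20, value 13 + 6 + 18 + 15 = 52.
No other feasible combination does better.

52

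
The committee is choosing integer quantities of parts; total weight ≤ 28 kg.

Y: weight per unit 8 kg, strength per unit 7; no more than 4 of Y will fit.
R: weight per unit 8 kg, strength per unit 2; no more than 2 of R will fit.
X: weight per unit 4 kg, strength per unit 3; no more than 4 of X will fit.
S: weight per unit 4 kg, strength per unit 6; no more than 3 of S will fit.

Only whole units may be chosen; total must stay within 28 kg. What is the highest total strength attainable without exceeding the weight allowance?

This is a bounded integer knapsack.
1×Y, 2×X, and 3×S: weight 28 ≤ 28, strength 1·7 + 2·3 + 3·6 = 31.
2×Y and 3×S: weight 28 ≤ 28, strength 2·7 + 3·6 = 32.
Best is 32.

32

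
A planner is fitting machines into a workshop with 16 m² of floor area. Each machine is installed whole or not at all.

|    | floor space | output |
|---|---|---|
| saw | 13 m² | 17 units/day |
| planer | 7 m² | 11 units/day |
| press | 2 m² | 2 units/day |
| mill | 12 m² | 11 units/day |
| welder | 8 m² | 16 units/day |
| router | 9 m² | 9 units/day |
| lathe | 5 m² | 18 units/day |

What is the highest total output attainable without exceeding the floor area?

36

This is a 0-1 knapsack instance.
Allowing fractional choices, the relaxed optimum would be about 38.7, but machines are indivisible.
press + welder + lathe: floor space 2 + 8 + 5 = 15 ≤ 16, output 2 + 16 + 18 = 36.
welder + lathe: floor space 8 + 5 = 13 ≤ 16, output 16 + 18 = 34.
Best is press, welder, and lathe with total output 36.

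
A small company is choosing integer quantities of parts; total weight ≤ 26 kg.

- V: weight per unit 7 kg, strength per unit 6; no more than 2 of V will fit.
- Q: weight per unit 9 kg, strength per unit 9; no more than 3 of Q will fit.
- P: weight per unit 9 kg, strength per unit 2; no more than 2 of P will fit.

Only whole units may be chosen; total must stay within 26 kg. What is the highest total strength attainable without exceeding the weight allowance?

24

Take 1×V and 2×Q: weight 25 ≤ 26, strength 1·6 + 2·9 = 24.
No other integer combination yields more.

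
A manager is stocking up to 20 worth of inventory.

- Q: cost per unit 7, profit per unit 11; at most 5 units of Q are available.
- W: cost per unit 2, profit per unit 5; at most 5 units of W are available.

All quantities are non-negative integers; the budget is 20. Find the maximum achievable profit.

37

Take 2×Q and 3×W: cost 20 ≤ 20, profit 2·11 + 3·5 = 37.
No other integer combination yields more.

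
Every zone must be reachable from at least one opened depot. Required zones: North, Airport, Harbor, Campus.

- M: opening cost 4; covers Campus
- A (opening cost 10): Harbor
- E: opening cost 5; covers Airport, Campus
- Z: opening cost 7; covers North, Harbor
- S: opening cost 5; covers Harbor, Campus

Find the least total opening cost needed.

Choose E and Z: together they cover North, Airport, Harbor, Campus — every zone.
Total opening cost: 5 + 7 = 12.

12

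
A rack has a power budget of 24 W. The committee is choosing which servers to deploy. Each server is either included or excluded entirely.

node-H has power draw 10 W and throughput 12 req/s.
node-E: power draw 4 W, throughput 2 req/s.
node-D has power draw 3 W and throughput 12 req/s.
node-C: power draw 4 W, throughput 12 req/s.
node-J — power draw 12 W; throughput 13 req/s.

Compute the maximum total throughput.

39

Allowing fractional choices, the relaxed optimum would be about 43.6, but servers are indivisible.
node-H + node-E + node-D + node-C: power draw 10 + 4 + 3 + 4 = 21 ≤ 24, throughput 12 + 2 + 12 + 12 = 38.
node-E + node-D + node-C + node-J: power draw 4 + 3 + 4 + 12 = 23 ≤ 24, throughput 2 + 12 + 12 + 13 = 39.
node-D + node-C + node-J: power draw 3 + 4 + 12 = 19 ≤ 24, throughput 12 + 12 + 13 = 37.
Best is node-E, node-D, node-C, and node-J with total throughput 39.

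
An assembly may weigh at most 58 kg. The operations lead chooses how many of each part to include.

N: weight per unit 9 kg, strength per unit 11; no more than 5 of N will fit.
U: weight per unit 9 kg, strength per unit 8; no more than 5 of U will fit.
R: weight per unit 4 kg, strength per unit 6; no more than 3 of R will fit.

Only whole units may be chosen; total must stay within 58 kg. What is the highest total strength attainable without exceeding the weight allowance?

5×N and 3×R: weight 57 ≤ 58, strength 5·11 + 3·6 = 73.
4×N, 1×U, and 3×R: weight 57 ≤ 58, strength 4·11 + 1·8 + 3·6 = 70.
Best is 73.

73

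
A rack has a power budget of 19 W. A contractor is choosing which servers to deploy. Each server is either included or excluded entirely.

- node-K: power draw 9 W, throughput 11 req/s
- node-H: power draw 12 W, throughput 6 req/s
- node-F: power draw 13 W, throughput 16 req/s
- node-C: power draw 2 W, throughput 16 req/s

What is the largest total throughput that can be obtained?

32

Treat it as a binary knapsack problem.
Allowing fractional choices, the relaxed optimum would be about 36.9, but servers are indivisible.
node-K + node-C: power draw 9 + 2 = 11 ≤ 19, throughput 11 + 16 = 27.
node-F + node-C: power draw 13 + 2 = 15 ≤ 19, throughput 16 + 16 = 32.
Best is node-F and node-C with total throughput 32.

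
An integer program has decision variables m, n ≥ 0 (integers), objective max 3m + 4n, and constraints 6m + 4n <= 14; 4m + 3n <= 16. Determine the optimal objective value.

12

(m,n)=(0,3) is feasible, giving 12.
(m,n)=(1,2) is feasible, giving 11.
(m,n)=(0,2) is feasible, giving 8.
Maximum is 12 at (m,n)=(0,3).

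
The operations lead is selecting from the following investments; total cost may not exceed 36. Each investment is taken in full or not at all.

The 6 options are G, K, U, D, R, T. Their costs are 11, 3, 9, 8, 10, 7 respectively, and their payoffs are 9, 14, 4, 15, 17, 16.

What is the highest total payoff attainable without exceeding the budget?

This is a 0-1 knapsack instance.
Take K, D, R, and T: cost 3 + 8 + 10 + 7 = 28 ≤ 36, payoff 14 + 15 + 17 + 16 = 62.
No other feasible combination does better.

62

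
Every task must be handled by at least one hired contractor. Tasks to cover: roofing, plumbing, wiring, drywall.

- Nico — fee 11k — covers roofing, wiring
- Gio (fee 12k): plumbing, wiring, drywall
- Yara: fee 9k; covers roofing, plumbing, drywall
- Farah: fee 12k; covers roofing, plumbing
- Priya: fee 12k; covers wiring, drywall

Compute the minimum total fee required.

Choose Nico and Yara: together they cover roofing, plumbing, wiring, drywall — every task.
Total fee: 11 + 9 = 20.
No cover costs less than 20.

20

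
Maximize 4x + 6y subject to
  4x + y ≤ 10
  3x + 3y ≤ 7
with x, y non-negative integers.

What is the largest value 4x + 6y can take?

12

(x,y)=(0,2) is feasible, giving 12.
(x,y)=(1,1) is feasible, giving 10.
Maximum is 12 at (x,y)=(0,2).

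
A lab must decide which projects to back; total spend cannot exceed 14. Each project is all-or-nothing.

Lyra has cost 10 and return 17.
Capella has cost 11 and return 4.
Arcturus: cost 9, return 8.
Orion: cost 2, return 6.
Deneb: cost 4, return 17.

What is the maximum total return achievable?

Treat it as a binary knapsack problem.
Take Lyra and Deneb: cost 10 + 4 = 14 ≤ 14, return 17 + 17 = 34.
No other feasible combination does better.

34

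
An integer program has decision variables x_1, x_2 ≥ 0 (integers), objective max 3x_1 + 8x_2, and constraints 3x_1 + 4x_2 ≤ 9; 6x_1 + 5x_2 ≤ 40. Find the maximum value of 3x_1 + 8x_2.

(x_1,x_2)=(0,2): 3·0+4·2=8≤9, 6·0+5·2=10≤40, objective 16.
(x_1,x_2)=(1,1): 3·1+4·1=7≤9, 6·1+5·1=11≤40, objective 11.
No feasible integer point exceeds 16.

16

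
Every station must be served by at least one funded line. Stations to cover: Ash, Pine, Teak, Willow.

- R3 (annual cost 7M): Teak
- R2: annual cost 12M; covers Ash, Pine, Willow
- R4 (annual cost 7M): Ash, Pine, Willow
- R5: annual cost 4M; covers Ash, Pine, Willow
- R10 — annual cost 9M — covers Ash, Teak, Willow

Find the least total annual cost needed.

11

Choose R3 and R5: together they cover Ash, Pine, Teak, Willow — every station.
Total annual cost: 7 + 4 = 11.
No cover costs less than 11.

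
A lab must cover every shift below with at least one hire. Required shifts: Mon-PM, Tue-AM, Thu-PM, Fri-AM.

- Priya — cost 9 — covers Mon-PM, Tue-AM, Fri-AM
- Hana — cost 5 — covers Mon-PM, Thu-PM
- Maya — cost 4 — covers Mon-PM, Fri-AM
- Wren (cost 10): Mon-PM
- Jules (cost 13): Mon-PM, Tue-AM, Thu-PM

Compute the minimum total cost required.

14

The greedy cost-per-new-shift heuristic would pick Maya, Hana, and Priya for 18, but a cheaper cover exists.
Choose Priya and Hana: together they cover Mon-PM, Tue-AM, Thu-PM, Fri-AM — every shift.
Total cost: 9 + 5 = 14.
No cover costs less than 14.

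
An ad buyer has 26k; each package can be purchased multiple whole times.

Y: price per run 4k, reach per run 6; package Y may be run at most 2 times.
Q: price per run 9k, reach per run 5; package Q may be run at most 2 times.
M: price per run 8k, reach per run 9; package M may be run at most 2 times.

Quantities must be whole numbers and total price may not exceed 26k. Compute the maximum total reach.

30

Y has the best ratio (6/4); taking only Y gives at most 2×6 = 12 (stopped by the supply cap of 2).
Mixing does better — 2×Y and 2×M: price 24 ≤ 26, reach 2·6 + 2·9 = 30.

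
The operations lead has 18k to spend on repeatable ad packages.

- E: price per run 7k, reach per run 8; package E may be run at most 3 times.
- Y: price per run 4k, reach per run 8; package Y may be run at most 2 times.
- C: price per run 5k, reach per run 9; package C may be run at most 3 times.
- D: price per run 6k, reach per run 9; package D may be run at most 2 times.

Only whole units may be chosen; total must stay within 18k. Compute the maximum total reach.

34

1×C and 2×D: price 17 ≤ 18, reach 1·9 + 2·9 = 27.
2×Y and 2×C: price 18 ≤ 18, reach 2·8 + 2·9 = 34.
Best is 34.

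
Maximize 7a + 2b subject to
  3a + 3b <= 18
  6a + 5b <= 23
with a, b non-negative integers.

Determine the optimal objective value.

(a,b)=(3,1): 3·3+3·1=12≤18, 6·3+5·1=23≤23, objective 23.
(a,b)=(3,0): 3·3+3·0=9≤18, 6·3+5·0=18≤23, objective 21.
(a,b)=(2,2): 3·2+3·2=12≤18, 6·2+5·2=22≤23, objective 18.
The best lattice point is (3,1), giving 23.

23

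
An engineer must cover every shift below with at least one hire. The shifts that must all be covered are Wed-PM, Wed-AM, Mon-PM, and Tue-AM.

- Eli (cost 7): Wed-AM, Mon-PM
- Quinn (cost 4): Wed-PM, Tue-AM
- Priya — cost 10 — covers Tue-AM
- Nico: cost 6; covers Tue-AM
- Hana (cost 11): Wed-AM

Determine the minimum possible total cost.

11

Choose Eli and Quinn: together they cover Wed-PM, Wed-AM, Mon-PM, Tue-AM — every shift.
Total cost: 7 + 4 = 11.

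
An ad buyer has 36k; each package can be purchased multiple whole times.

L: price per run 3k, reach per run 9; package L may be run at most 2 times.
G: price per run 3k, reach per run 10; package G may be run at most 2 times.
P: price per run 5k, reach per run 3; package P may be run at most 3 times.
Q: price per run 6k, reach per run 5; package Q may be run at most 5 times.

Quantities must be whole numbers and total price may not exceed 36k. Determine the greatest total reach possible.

58

This is a bounded integer knapsack.
G has the best ratio (10/3); taking only G gives at most 2×10 = 20 (stopped by the supply cap of 2).
Mixing does better — 2×L, 2×G, and 4×Q: price 36 ≤ 36, reach 2·9 + 2·10 + 4·5 = 58.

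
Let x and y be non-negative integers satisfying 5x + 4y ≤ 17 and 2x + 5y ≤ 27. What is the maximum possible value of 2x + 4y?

The continuous relaxation peaks at (0, 4.25) with value 17.00; rounding to a feasible lattice point costs some objective.
(x,y)=(0,4): 5·0+4·4=16≤17, 2·0+5·4=20≤27, objective 16.
(x,y)=(1,3): 5·1+4·3=17≤17, 2·1+5·3=17≤27, objective 14.
(x,y)=(0,3): 5·0+4·3=12≤17, 2·0+5·3=15≤27, objective 12.
Maximum is 16 at (x,y)=(0,4).

16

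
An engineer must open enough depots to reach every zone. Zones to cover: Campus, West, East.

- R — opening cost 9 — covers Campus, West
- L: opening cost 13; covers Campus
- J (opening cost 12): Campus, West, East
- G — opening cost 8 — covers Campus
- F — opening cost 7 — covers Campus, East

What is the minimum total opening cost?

The greedy cost-per-new-zone heuristic would pick F and R for 16, but a cheaper cover exists.
J alone covers Campus, West, East — every zone.
Total opening cost: 12.
No cover costs less than 12.

12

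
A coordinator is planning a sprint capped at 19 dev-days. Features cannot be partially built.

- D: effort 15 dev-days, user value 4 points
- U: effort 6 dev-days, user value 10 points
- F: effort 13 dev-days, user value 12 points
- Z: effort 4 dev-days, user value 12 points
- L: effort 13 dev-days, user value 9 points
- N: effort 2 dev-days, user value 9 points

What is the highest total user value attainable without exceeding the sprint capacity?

33

Take F, Z, and N: effort 13 + 4 + 2 = 19 ≤ 19, user value 12 + 12 + 9 = 33.
No other feasible combination does better.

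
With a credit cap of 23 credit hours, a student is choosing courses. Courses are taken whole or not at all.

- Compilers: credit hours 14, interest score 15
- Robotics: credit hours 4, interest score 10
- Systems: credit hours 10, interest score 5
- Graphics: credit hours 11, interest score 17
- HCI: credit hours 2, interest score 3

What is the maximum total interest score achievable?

30

Treat it as a binary knapsack problem.
Take Robotics, Graphics, and HCI: credit hours 4 + 11 + 2 = 17 ≤ 23, interest score 10 + 17 + 3 = 30.
No other feasible combination does better.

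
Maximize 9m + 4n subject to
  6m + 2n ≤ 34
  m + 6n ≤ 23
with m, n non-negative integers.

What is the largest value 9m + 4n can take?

53

(m,n)=(5,2): 6·5+2·2=34≤34, 1·5+6·2=17≤23, objective 53.
(m,n)=(5,1): 6·5+2·1=32≤34, 1·5+6·1=11≤23, objective 49.
(m,n)=(4,3): 6·4+2·3=30≤34, 1·4+6·3=22≤23, objective 48.
No feasible integer point exceeds 53.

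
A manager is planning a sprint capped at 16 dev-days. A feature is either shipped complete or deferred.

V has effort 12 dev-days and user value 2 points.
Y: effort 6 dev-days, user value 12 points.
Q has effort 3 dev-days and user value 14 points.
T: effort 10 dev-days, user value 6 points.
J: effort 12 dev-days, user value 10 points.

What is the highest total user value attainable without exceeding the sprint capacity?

This is an integer program with binary decision variables.
Allowing fractional choices, the relaxed optimum would be about 31.8, but features are indivisible.
Y + Q: effort 6 + 3 = 9 ≤ 16, user value 12 + 14 = 26.
Q + T: effort 3 + 10 = 13 ≤ 16, user value 14 + 6 = 20.
Q + J: effort 3 + 12 = 15 ≤ 16, user value 14 + 10 = 24.
Best is Y and Q with total user value 26.

26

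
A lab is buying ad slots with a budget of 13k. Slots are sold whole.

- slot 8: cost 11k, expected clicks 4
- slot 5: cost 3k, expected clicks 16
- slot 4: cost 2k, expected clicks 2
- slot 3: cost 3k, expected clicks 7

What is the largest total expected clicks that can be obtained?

25

Take slot 5, slot 4, and slot 3: cost 3 + 2 + 3 = 8 ≤ 13, expected clicks 16 + 2 + 7 = 25.
No other feasible combination does better.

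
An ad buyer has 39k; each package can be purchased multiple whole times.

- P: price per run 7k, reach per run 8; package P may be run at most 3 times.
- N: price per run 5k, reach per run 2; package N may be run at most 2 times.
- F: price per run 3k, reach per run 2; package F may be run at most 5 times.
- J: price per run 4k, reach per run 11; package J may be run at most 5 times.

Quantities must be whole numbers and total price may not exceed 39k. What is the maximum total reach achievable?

73

This is a bounded integer knapsack.
Take 2×P, 1×F, and 5×J: price 37 ≤ 39, reach 2·8 + 1·2 + 5·11 = 73.
J has the best ratio (11/4) and is taken to its limit of 5; remaining capacity is filled optimally with the others.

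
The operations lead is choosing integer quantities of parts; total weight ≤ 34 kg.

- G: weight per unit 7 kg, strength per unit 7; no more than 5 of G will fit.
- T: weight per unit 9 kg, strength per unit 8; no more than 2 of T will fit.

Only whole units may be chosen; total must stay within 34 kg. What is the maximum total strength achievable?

G has the best ratio (7/7); taking only G gives at most 4×7 = 28 (stopped by the weight limit).
Mixing does better — 2×G and 2×T: weight 32 ≤ 34, strength 2·7 + 2·8 = 30.

30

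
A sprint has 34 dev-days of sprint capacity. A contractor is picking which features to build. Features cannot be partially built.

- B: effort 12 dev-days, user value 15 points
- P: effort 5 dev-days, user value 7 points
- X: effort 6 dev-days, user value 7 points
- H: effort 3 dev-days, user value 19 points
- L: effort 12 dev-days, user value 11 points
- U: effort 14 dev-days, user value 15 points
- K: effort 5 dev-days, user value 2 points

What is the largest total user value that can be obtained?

Allowing fractional choices, the relaxed optimum would be about 56.6, but features are indivisible.
B + P + H + L: effort 12 + 5 + 3 + 12 = 32 ≤ 34, user value 15 + 7 + 19 + 11 = 52.
B + P + H + U: effort 12 + 5 + 3 + 14 = 34 ≤ 34, user value 15 + 7 + 19 + 15 = 56.
B + X + H + L: effort 12 + 6 + 3 + 12 = 33 ≤ 34, user value 15 + 7 + 19 + 11 = 52.
Best is B, P, H, and U with total user value 56.

56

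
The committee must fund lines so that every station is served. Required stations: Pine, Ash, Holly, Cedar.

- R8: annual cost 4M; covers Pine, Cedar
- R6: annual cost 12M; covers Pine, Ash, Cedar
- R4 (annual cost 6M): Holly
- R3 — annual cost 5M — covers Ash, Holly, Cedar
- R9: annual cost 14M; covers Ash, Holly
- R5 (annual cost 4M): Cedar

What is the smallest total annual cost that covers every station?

9

This is a weighted set-cover instance.
Choose R8 and R3: together they cover Pine, Ash, Holly, Cedar — every station.
Total annual cost: 4 + 5 = 9.
No cover costs less than 9.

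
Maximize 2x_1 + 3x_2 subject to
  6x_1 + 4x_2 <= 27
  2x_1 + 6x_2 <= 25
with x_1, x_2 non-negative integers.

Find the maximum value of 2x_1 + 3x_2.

13

The continuous relaxation peaks at (2.21, 3.43) with value 14.71; rounding to a feasible lattice point costs some objective.
(x_1,x_2)=(2,3): 6·2+4·3=24≤27, 2·2+6·3=22≤25, objective 13.
(x_1,x_2)=(3,2): 6·3+4·2=26≤27, 2·3+6·2=18≤25, objective 12.
(x_1,x_2)=(1,3): 6·1+4·3=18≤27, 2·1+6·3=20≤25, objective 11.
(x_1,x_2)=(2,2): 6·2+4·2=20≤27, 2·2+6·2=16≤25, objective 10.
The best lattice point is (2,3), giving 13.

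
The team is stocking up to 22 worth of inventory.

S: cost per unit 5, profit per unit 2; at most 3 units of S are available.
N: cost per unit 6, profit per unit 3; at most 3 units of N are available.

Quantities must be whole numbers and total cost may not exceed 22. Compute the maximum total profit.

10

Take 2×S and 2×N: cost 22 ≤ 22, profit 2·2 + 2·3 = 10.
No other integer combination yields more.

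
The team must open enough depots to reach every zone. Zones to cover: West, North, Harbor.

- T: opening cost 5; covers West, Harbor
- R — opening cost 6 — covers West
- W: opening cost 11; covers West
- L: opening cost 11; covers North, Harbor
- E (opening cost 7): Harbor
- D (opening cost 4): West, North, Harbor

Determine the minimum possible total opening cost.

D alone covers West, North, Harbor — every zone.
Total opening cost: 4.
No cover costs less than 4.

4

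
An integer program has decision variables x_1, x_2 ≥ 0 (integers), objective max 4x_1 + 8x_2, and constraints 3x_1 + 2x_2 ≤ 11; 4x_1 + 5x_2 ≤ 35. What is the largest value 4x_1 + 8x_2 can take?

40

(x_1,x_2)=(0,5): 3·0+2·5=10≤11, 4·0+5·5=25≤35, objective 40.
(x_1,x_2)=(1,4): 3·1+2·4=11≤11, 4·1+5·4=24≤35, objective 36.
(x_1,x_2)=(0,4): 3·0+2·4=8≤11, 4·0+5·4=20≤35, objective 32.
Maximum is 40 at (x_1,x_2)=(0,5).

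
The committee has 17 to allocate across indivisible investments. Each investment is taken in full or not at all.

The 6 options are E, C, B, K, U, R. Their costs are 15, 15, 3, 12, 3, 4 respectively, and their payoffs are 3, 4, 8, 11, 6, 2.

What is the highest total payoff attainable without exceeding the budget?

Take B and K: cost 3 + 12 = 15 ≤ 17, payoff 8 + 11 = 19.
No other feasible combination does better.

19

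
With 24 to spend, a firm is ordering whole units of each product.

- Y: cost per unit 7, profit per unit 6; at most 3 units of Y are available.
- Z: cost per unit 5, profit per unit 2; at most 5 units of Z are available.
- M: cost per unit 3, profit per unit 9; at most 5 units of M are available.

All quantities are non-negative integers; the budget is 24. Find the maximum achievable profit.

51

M has the best ratio (9/3); taking only M gives at most 5×9 = 45 (stopped by the supply cap of 5).
Mixing does better — 1×Y and 5×M: cost 22 ≤ 24, profit 1·6 + 5·9 = 51.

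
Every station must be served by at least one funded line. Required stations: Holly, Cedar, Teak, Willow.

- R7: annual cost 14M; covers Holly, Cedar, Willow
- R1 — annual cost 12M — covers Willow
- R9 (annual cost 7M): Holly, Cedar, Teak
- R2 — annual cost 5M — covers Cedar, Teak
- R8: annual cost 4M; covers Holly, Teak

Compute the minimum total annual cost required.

The greedy cost-per-new-station heuristic would pick R8, R2, and R1 for 21, but a cheaper cover exists.
Choose R7 and R8: together they cover Holly, Cedar, Teak, Willow — every station.
Total annual cost: 14 + 4 = 18.
No cover costs less than 18.

18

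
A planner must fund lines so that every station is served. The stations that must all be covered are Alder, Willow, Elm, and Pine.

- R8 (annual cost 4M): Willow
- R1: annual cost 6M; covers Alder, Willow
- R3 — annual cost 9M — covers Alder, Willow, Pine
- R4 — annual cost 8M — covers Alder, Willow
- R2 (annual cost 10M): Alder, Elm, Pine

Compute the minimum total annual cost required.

The greedy cost-per-new-station heuristic would pick R1 and R2 for 16, but a cheaper cover exists.
Choose R8 and R2: together they cover Alder, Willow, Elm, Pine — every station.
Total annual cost: 4 + 10 = 14.
No cover costs less than 14.

14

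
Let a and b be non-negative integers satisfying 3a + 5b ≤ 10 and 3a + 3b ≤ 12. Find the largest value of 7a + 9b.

21

(a,b)=(3,0): 3·3+5·0=9≤10, 3·3+3·0=9≤12, objective 21.
(a,b)=(2,0): 3·2+5·0=6≤10, 3·2+3·0=6≤12, objective 14.
No feasible integer point exceeds 21.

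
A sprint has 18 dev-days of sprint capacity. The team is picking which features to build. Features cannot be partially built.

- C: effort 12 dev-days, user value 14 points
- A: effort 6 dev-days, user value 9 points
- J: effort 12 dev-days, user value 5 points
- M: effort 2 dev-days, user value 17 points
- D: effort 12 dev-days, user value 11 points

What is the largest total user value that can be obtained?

M + D: effort 2 + 12 = 14 ≤ 18, user value 17 + 11 = 28.
A + M: effort 6 + 2 = 8 ≤ 18, user value 9 + 17 = 26.
C + M: effort 12 + 2 = 14 ≤ 18, user value 14 + 17 = 31.
Best is C and M with total user value 31.

31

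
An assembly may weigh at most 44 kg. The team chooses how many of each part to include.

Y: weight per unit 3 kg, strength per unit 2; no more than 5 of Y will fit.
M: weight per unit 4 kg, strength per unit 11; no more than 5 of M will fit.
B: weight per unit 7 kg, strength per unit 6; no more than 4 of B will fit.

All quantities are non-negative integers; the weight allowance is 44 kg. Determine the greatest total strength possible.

75

This is a bounded integer knapsack.
M has the best ratio (11/4); taking only M gives at most 5×11 = 55 (stopped by the supply cap of 5).
Mixing does better — 1×Y, 5×M, and 3×B: weight 44 ≤ 44, strength 1·2 + 5·11 + 3·6 = 75.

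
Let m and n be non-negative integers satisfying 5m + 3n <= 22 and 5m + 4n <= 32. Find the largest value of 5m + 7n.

Relaxing integrality, the LP optimum is 51.33 at (m,n) = (0, 7.33), which is not an integer point.
(m,n)=(0,7): 5·0+3·7=21≤22, 5·0+4·7=28≤32, objective 49.
(m,n)=(0,6): 5·0+3·6=18≤22, 5·0+4·6=24≤32, objective 42.
Maximum is 49 at (m,n)=(0,7).

49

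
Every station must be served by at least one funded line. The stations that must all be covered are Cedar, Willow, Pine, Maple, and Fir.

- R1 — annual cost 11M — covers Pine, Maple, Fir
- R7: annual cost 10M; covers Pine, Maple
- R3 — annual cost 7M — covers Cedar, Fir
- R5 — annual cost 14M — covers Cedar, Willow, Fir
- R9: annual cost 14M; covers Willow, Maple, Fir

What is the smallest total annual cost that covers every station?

The greedy cost-per-new-station heuristic would pick R3, R7, and R5 for 31, but a cheaper cover exists.
Choose R7 and R5: together they cover Cedar, Willow, Pine, Maple, Fir — every station.
Total annual cost: 10 + 14 = 24.
No cover costs less than 24.

24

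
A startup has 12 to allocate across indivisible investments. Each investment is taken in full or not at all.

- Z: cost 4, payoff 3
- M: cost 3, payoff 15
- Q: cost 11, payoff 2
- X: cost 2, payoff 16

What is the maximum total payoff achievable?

Take Z, M, and X: cost 4 + 3 + 2 = 9 ≤ 12, payoff 3 + 15 + 16 = 34.
No other feasible combination does better.

34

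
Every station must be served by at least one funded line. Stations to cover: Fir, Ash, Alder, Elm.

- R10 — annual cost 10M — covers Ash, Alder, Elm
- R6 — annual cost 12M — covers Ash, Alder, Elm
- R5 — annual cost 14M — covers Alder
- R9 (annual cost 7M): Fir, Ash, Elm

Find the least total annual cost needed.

17

Choose R10 and R9: together they cover Fir, Ash, Alder, Elm — every station.
Total annual cost: 10 + 7 = 17.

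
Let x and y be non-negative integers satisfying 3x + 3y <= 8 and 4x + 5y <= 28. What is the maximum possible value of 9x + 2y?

The continuous relaxation peaks at (2.67, 0) with value 24.00; rounding to a feasible lattice point costs some objective.
(x,y)=(2,0): 3·2+3·0=6≤8, 4·2+5·0=8≤28, objective 18.
(x,y)=(1,1): 3·1+3·1=6≤8, 4·1+5·1=9≤28, objective 11.
(x,y)=(1,0): 3·1+3·0=3≤8, 4·1+5·0=4≤28, objective 9.
Maximum is 18 at (x,y)=(2,0).

18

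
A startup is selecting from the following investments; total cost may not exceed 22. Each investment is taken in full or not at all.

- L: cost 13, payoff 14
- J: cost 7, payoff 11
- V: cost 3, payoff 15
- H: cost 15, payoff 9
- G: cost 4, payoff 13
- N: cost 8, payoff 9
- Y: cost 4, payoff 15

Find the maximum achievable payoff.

Allowing fractional choices, the relaxed optimum would be about 58.5, but investments are indivisible.
J + V + G + Y: cost 7 + 3 + 4 + 4 = 18 ≤ 22, payoff 11 + 15 + 13 + 15 = 54.
V + G + N + Y: cost 3 + 4 + 8 + 4 = 19 ≤ 22, payoff 15 + 13 + 9 + 15 = 52.
J + V + N + Y: cost 7 + 3 + 8 + 4 = 22 ≤ 22, payoff 11 + 15 + 9 + 15 = 50.
Best is J, V, G, and Y with total payoff 54.

54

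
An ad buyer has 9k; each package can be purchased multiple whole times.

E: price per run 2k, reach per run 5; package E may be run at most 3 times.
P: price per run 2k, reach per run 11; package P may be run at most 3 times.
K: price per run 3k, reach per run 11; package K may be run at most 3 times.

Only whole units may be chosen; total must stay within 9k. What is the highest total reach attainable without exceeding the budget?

44

P has the best ratio (11/2); taking only P gives at most 3×11 = 33 (stopped by the supply cap of 3).
Mixing does better — 3×P and 1×K: price 9 ≤ 9, reach 3·11 + 1·11 = 44.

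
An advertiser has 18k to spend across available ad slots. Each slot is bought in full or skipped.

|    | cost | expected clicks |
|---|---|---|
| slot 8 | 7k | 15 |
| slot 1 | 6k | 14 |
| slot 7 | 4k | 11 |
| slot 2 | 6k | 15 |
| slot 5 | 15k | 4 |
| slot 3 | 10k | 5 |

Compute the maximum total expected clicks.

Take slot 8, slot 7, and slot 2: cost 7 + 4 + 6 = 17 ≤ 18, expected clicks 15 + 11 + 15 = 41.
No other feasible combination does better.

41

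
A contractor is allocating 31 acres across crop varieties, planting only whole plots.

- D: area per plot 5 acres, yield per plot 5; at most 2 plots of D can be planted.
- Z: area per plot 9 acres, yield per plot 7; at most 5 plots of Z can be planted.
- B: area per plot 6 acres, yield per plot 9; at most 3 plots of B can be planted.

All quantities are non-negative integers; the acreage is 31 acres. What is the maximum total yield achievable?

37

2×D, 1×Z, and 2×B: area 31 ≤ 31, yield 2·5 + 1·7 + 2·9 = 35.
2×D and 3×B: area 28 ≤ 31, yield 2·5 + 3·9 = 37.
Best is 37.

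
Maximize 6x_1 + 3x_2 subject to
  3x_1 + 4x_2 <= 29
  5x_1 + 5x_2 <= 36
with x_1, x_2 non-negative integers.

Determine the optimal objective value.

42

Relaxing integrality, the LP optimum is 43.20 at (x_1,x_2) = (7.2, 0), which is not an integer point.
(x_1,x_2)=(7,0): 3·7+4·0=21≤29, 5·7+5·0=35≤36, objective 42.
(x_1,x_2)=(6,1): 3·6+4·1=22≤29, 5·6+5·1=35≤36, objective 39.
(x_1,x_2)=(6,0): 3·6+4·0=18≤29, 5·6+5·0=30≤36, objective 36.
The best lattice point is (7,0), giving 42.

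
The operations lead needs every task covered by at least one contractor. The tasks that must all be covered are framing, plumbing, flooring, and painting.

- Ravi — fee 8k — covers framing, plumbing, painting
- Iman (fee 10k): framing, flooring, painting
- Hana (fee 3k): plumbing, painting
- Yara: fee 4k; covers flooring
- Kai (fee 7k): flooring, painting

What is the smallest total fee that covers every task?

This is an integer covering problem.
The greedy cost-per-new-task heuristic would pick Hana, Yara, and Ravi for 15, but a cheaper cover exists.
Choose Ravi and Yara: together they cover framing, plumbing, flooring, painting — every task.
Total fee: 8 + 4 = 12.
No cover costs less than 12.

12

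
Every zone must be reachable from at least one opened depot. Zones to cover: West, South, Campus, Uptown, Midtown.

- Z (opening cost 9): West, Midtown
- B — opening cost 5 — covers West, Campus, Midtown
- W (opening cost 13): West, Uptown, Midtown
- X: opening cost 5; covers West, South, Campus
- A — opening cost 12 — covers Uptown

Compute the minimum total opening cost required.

The greedy cost-per-new-zone heuristic would pick B, X, and A for 22, but a cheaper cover exists.
Choose W and X: together they cover West, South, Campus, Uptown, Midtown — every zone.
Total opening cost: 13 + 5 = 18.
No cover costs less than 18.

18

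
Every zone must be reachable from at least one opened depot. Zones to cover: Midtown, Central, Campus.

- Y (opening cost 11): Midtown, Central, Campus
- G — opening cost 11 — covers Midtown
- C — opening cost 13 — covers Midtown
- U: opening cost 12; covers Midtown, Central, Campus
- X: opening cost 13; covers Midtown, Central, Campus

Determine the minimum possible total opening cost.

Y alone covers Midtown, Central, Campus — every zone.
Total opening cost: 11.
No cover costs less than 11.

11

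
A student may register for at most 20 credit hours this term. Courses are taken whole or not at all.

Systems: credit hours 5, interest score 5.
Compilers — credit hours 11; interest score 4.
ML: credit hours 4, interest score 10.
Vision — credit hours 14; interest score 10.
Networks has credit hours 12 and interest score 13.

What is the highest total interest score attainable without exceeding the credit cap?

This is an integer program with binary decision variables.
Allowing fractional choices, the relaxed optimum would be about 27.0, but courses are indivisible.
Systems + Compilers + ML: credit hours 5 + 11 + 4 = 20 ≤ 20, interest score 5 + 4 + 10 = 19.
ML + Networks: credit hours 4 + 12 = 16 ≤ 20, interest score 10 + 13 = 23.
ML + Vision: credit hours 4 + 14 = 18 ≤ 20, interest score 10 + 10 = 20.
Best is ML and Networks with total interest score 23.

23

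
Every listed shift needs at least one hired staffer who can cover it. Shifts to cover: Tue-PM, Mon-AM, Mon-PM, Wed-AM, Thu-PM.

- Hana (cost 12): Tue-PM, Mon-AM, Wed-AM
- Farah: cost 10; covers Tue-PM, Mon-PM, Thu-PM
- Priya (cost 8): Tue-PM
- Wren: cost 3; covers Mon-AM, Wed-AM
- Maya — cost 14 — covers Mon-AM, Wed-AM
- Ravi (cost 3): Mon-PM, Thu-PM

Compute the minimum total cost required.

This is a weighted set-cover instance.
Choose Farah and Wren: together they cover Tue-PM, Mon-AM, Mon-PM, Wed-AM, Thu-PM — every shift.
Total cost: 10 + 3 = 13.

13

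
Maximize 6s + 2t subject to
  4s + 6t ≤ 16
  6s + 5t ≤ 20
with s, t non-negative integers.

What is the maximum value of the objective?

(s,t)=(3,0): 4·3+6·0=12≤16, 6·3+5·0=18≤20, objective 18.
(s,t)=(2,1): 4·2+6·1=14≤16, 6·2+5·1=17≤20, objective 14.
(s,t)=(2,0): 4·2+6·0=8≤16, 6·2+5·0=12≤20, objective 12.
The best lattice point is (3,0), giving 18.

18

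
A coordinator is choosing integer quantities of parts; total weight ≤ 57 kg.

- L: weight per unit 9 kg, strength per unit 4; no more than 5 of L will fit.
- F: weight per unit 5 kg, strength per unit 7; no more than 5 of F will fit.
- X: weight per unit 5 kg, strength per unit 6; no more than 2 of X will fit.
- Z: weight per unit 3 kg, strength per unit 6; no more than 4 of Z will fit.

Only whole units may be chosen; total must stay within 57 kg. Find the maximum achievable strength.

Take 1×L, 5×F, 2×X, and 4×Z: weight 56 ≤ 57, strength 1·4 + 5·7 + 2·6 + 4·6 = 75.
Z has the best ratio (6/3) and is taken to its limit of 4; remaining capacity is filled optimally with the others.

75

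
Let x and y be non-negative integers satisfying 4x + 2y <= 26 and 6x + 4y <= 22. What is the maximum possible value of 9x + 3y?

30

(x,y)=(3,1): 4·3+2·1=14≤26, 6·3+4·1=22≤22, objective 30.
(x,y)=(3,0): 4·3+2·0=12≤26, 6·3+4·0=18≤22, objective 27.
(x,y)=(2,2): 4·2+2·2=12≤26, 6·2+4·2=20≤22, objective 24.
No feasible integer point exceeds 30.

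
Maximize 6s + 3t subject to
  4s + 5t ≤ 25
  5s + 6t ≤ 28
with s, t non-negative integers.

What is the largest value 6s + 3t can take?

(s,t)=(5,0): 4·5+5·0=20≤25, 5·5+6·0=25≤28, objective 30.
(s,t)=(4,1): 4·4+5·1=21≤25, 5·4+6·1=26≤28, objective 27.
(s,t)=(4,0): 4·4+5·0=16≤25, 5·4+6·0=20≤28, objective 24.
No feasible integer point exceeds 30.

30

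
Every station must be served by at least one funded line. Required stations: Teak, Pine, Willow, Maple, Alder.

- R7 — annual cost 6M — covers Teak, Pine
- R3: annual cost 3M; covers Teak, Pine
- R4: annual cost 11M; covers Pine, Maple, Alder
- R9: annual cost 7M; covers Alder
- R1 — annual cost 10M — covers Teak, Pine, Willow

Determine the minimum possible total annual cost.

21

The greedy cost-per-new-station heuristic would pick R3, R4, and R1 for 24, but a cheaper cover exists.
Choose R4 and R1: together they cover Teak, Pine, Willow, Maple, Alder — every station.
Total annual cost: 11 + 10 = 21.
No cover costs less than 21.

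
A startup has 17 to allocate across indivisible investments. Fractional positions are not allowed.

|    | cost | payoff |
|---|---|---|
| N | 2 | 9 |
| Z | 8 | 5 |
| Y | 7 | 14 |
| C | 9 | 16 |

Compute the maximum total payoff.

Take Y and C: cost 7 + 9 = 16 ≤ 17, payoff 14 + 16 = 30.
No other feasible combination does better.

30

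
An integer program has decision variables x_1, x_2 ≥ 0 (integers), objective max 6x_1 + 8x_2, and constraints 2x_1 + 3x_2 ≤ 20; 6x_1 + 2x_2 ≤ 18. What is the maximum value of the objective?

(x_1,x_2)=(1,6): 2·1+3·6=20≤20, 6·1+2·6=18≤18, objective 54.
(x_1,x_2)=(0,6): 2·0+3·6=18≤20, 6·0+2·6=12≤18, objective 48.
(x_1,x_2)=(1,5): 2·1+3·5=17≤20, 6·1+2·5=16≤18, objective 46.
(x_1,x_2)=(0,5): 2·0+3·5=15≤20, 6·0+2·5=10≤18, objective 40.
No feasible integer point exceeds 54.

54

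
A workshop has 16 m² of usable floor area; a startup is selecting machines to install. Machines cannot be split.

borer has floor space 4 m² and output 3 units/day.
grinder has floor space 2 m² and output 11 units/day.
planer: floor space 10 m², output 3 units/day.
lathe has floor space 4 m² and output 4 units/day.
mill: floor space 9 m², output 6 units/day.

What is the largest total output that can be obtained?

This is an integer program with binary decision variables.
Allowing fractional choices, the relaxed optimum would be about 22.0, but machines are indivisible.
grinder + lathe + mill: floor space 2 + 4 + 9 = 15 ≤ 16, output 11 + 4 + 6 = 21.
borer + grinder + lathe: floor space 4 + 2 + 4 = 10 ≤ 16, output 3 + 11 + 4 = 18.
borer + grinder + mill: floor space 4 + 2 + 9 = 15 ≤ 16, output 3 + 11 + 6 = 20.
Best is grinder, lathe, and mill with total output 21.

21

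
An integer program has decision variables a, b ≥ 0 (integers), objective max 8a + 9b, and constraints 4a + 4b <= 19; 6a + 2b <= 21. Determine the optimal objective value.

The continuous relaxation peaks at (0, 4.75) with value 42.75; rounding to a feasible lattice point costs some objective.
(a,b)=(0,4) is feasible, giving 36.
(a,b)=(1,3) is feasible, giving 35.
(a,b)=(0,3) is feasible, giving 27.
The best lattice point is (0,4), giving 36.

36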